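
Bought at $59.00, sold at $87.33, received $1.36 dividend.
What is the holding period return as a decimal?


Formula: HPR = (P1 - P0 + D) / P0
Gain: $87.33 - $59.00 + $1.36 = $29.69
HPR = $29.69 / $59.00 = 0.5032

0.5032


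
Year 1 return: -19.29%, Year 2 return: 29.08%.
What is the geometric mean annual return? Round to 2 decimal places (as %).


Formula: Geometric mean = ((1+r1)*(1+r2))^(1/2) - 1
Product: (1 + -0.1929) * (1 + 0.2908) = 0.8071 * 1.2908 = 1.041805
Square root: 1.041805^0.5 = 1.020688
Geometric mean = 1.020688 - 1 = 0.020688
As percentage: 2.07%

2.07%


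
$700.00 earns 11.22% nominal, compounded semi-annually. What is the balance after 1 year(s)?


Formula: FV = P * (1 + r/m)^(m*t)
Period rate: r/m = 0.1122 / 2 = 0.0561
Total periods: m*t = 2 * 1 = 2
Growth factor: (1 + 0.0561)^2 = 1.115347
FV = $700.00 * 1.115347 = $780.74

$780.74


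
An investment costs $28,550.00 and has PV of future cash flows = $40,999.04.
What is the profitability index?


Formula: PI = PV(cash flows) / initial investment
Substituting: PI = $40,999.04 / $28,550.00
PI = 1.436

1.436


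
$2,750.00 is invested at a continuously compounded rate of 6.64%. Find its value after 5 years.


Formula: FV = P * e^(r*t)
Exponent: r*t = 0.0664 * 5 = 0.332
e^(0.332) = 1.393753
FV = $2,750.00 * 1.393753 = $3,832.82

$3,832.82


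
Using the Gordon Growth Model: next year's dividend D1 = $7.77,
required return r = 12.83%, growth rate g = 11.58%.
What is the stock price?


Formula: P = D1 / (r - g)
Spread: r - g = 0.1283 - 0.1158 = 0.0125
Substituting: P = $7.77 / 0.0125
P = $621.60

$621.60


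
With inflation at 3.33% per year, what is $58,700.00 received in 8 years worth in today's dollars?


Formula: Real value = nominal / (1 + inflation)^years
Price level: (1 + 0.0333)^8 = 1.299605
Real value = $58,700.00 / 1.299605 = $45,167.56

$45,167.56


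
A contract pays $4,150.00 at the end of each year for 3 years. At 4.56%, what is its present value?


Formula: PV = PMT * (1 - (1+r)^(-n)) / r
Discount factor: (1 + 0.0456)^(-3) = 0.874789
Bracket: 1 - 0.874789 = 0.125211
PV = $4,150.00 * 0.125211 / 0.0456 = $11,395.31

$11,395.31


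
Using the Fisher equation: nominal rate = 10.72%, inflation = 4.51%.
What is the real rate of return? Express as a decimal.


Formula: (1 + r_real) = (1 + r_nom) / (1 + inflation)
Substituting: (1 + r_real) = 1.1072 / 1.0451
(1 + r_real) = 1.05942
r_real = 1.05942 - 1 = 0.05942

0.05942


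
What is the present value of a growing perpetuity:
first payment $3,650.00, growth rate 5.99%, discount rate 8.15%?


Formula: PV = C / (r - g)
Spread: r - g = 0.0815 - 0.0599 = 0.0216
Substituting: PV = $3,650.00 / 0.0216
PV = $168,981.48

$168,981.48


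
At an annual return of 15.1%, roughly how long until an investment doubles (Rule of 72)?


Formula: Years ≈ 72 / r
Substituting: Years ≈ 72 / 15.1
Years ≈ 4.8

4.8 years


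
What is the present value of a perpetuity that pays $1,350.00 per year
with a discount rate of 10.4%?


Formula: PV = C / r
Substituting: PV = $1,350.00 / 0.104
PV = $12,980.77

$12,980.77


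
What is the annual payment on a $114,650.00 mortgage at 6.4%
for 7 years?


Formula: PMT = PV * r / (1 - (1+r)^(-n))
Denominator: 1 - (1 + 0.064)^(-7) = 0.352248
Numerator: $114,650.00 * 0.064 = 7337.6
PMT = 7337.6 / 0.352248 = $20,830.76

$20,830.76


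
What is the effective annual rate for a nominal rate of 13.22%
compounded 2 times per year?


Formula: EAR = (1 + r/m)^m - 1
Period rate: r/m = 0.1322 / 2 = 0.0661
Compounding: (1 + 0.0661)^2 = 1.136569
EAR = 1.136569 - 1 = 0.136569

0.136569


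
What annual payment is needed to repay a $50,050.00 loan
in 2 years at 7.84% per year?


Formula: PMT = PV * r / (1 - (1+r)^(-n))
Denominator: 1 - (1 + 0.0784)^(-2) = 0.140115
Numerator: $50,050.00 * 0.0784 = 3923.92
PMT = 3923.92 / 0.140115 = $28,004.94

$28,004.94


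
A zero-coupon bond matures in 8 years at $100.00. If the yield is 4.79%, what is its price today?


Formula: Price = FV / (1 + r)^n
Substituting: Price = $100.00 / (1 + 0.0479)^8
Discount factor: (1.0479)^8 = 1.453981
Price = $100.00 / 1.453981 = $68.78

$68.78


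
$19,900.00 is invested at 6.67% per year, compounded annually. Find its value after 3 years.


Formula: FV = P * (1 + r)^n
Substituting: FV = $19,900.00 * (1 + 0.0667)^3
Growth factor: (1.0667)^3 = 1.213743
FV = $19,900.00 * 1.213743 = $24,153.49

$24,153.49


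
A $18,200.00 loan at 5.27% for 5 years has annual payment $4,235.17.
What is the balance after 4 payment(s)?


Formula: Balance = PV*(1+r)^k - PMT*((1+r)^k - 1)/r
Growth: (1 + 0.0527)^4 = 1.228057
Accumulated factor: ((1+r)^k - 1)/r = 4.327456
Balance = $18,200.00 * 1.228057 - $4,235.17 * 4.327456
Balance = $4,023.13

$4,023.13


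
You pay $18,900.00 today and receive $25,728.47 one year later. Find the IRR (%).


Formula: IRR = C1/C0 - 1
Substituting: IRR = $25,728.47 / $18,900.00 - 1
Ratio: 1.361295 - 1 = 0.361295
IRR = 36.1295%

36.1295%


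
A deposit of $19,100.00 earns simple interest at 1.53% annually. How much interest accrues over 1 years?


Formula: I = P * r * t
Substituting: I = $19,100.00 * 0.0153 * 1
Step: I = $19,100.00 * 0.0153
I = $292.23

$292.23


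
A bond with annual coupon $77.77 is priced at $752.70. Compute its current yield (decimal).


Formula: Current yield = annual coupon / price
Substituting: CY = $77.77 / $752.70
CY = 0.103321

0.103321


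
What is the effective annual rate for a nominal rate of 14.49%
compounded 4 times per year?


Formula: EAR = (1 + r/m)^m - 1
Period rate: r/m = 0.1449 / 4 = 0.036225
Compounding: (1 + 0.036225)^4 = 1.152965
EAR = 1.152965 - 1 = 0.152965

0.152965


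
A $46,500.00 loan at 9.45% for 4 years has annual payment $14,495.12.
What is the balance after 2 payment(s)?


Formula: Balance = PV*(1+r)^k - PMT*((1+r)^k - 1)/r
Growth: (1 + 0.0945)^2 = 1.19793
Accumulated factor: ((1+r)^k - 1)/r = 2.0945
Balance = $46,500.00 * 1.19793 - $14,495.12 * 2.0945
Balance = $25,343.73

$25,343.73


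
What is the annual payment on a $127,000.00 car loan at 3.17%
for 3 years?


Formula: PMT = PV * r / (1 - (1+r)^(-n))
Denominator: 1 - (1 + 0.0317)^(-3) = 0.089375
Numerator: $127,000.00 * 0.0317 = 4025.9
PMT = 4025.9 / 0.089375 = $45,045.18

$45,045.18


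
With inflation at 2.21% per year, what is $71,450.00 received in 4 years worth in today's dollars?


Formula: Real value = nominal / (1 + inflation)^years
Price level: (1 + 0.0221)^4 = 1.091374
Real value = $71,450.00 / 1.091374 = $65,467.94

$65,467.94


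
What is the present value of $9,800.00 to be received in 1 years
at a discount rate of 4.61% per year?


Formula: PV = FV / (1 + r)^n
Substituting: PV = $9,800.00 / (1 + 0.0461)^1
Discount factor: (1.0461)^1 = 1.0461
PV = $9,800.00 / 1.0461 = $9,368.13

$9,368.13


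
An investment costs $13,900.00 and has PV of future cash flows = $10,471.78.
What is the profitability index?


Formula: PI = PV(cash flows) / initial investment
Substituting: PI = $10,471.78 / $13,900.00
PI = 0.7534

0.7534


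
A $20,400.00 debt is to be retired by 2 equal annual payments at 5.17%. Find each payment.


Formula: PMT = PV * r / (1 - (1+r)^(-n))
Denominator: 1 - (1 + 0.0517)^(-2) = 0.0959
Numerator: $20,400.00 * 0.0517 = 1054.68
PMT = 1054.68 / 0.0959 = $10,997.65

$10,997.65


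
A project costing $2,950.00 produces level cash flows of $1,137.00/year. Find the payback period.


Formula: Payback = investment / annual cash flow
Substituting: Payback = $2,950.00 / $1,137.00
Payback = 2.5945 years

2.5945 years


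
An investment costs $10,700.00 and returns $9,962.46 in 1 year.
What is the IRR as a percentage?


Formula: IRR = C1/C0 - 1
Substituting: IRR = $9,962.46 / $10,700.00 - 1
Ratio: 0.931071 - 1 = -0.068929
IRR = -6.8929%

-6.8929%


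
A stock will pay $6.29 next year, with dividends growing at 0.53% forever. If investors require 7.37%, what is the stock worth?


Formula: P = D1 / (r - g)
Spread: r - g = 0.0737 - 0.0053 = 0.0684
Substituting: P = $6.29 / 0.0684
P = $91.96

$91.96


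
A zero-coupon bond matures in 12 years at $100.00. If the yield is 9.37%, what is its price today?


Formula: Price = FV / (1 + r)^n
Substituting: Price = $100.00 / (1 + 0.0937)^12
Discount factor: (1.0937)^12 = 2.929399
Price = $100.00 / 2.929399 = $34.14

$34.14


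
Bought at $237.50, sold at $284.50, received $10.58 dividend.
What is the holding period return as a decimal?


Formula: HPR = (P1 - P0 + D) / P0
Gain: $284.50 - $237.50 + $10.58 = $57.58
HPR = $57.58 / $237.50 = 0.2424

0.2424


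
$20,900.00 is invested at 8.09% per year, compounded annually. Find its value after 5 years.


Formula: FV = P * (1 + r)^n
Substituting: FV = $20,900.00 * (1 + 0.0809)^5
Growth factor: (1.0809)^5 = 1.47546
FV = $20,900.00 * 1.47546 = $30,837.12

$30,837.12


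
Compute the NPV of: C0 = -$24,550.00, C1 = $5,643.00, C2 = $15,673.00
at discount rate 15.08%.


Formula: NPV = C0 + C1/(1+r) + C2/(1+r)^2
Discount C1: $5,643.00 / (1 + 0.1508) = $4,903.55
Discount C2: $15,673.00 / (1 + 0.1508)^2 = $11,834.57
NPV = -$24,550.00 + $4,903.55 + $11,834.57 = -$7,811.89

-$7,811.89


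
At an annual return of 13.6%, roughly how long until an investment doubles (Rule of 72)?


Formula: Years ≈ 72 / r
Substituting: Years ≈ 72 / 13.6
Years ≈ 5.3

5.3 years


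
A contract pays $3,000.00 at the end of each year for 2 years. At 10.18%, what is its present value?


Formula: PV = PMT * (1 - (1+r)^(-n)) / r
Discount factor: (1 + 0.1018)^(-2) = 0.823748
Bracket: 1 - 0.823748 = 0.176252
PV = $3,000.00 * 0.176252 / 0.1018 = $5,194.06

$5,194.06


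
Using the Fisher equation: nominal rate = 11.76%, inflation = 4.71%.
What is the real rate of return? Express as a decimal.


Formula: (1 + r_real) = (1 + r_nom) / (1 + inflation)
Substituting: (1 + r_real) = 1.1176 / 1.0471
(1 + r_real) = 1.067329
r_real = 1.067329 - 1 = 0.067329

0.067329


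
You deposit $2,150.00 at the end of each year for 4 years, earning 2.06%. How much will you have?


Formula: FV = PMT * ((1+r)^n - 1) / r
Growth factor: (1 + 0.0206)^4 = 1.084981
Numerator: 1.084981 - 1 = 0.084981
FV = $2,150.00 * 0.084981 / 0.0206 = $8,869.41

$8,869.41


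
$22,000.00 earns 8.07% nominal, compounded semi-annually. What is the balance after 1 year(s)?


Formula: FV = P * (1 + r/m)^(m*t)
Period rate: r/m = 0.0807 / 2 = 0.04035
Total periods: m*t = 2 * 1 = 2
Growth factor: (1 + 0.04035)^2 = 1.082328
FV = $22,000.00 * 1.082328 = $23,811.22

$23,811.22


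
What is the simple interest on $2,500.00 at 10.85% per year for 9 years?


Formula: I = P * r * t
Substituting: I = $2,500.00 * 0.1085 * 9
Step: I = $2,500.00 * 0.9765
I = $2,441.25

$2,441.25


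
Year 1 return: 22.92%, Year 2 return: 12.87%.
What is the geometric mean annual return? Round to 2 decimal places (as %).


Formula: Geometric mean = ((1+r1)*(1+r2))^(1/2) - 1
Product: (1 + 0.2292) * (1 + 0.1287) = 1.2292 * 1.1287 = 1.387398
Square root: 1.387398^0.5 = 1.177879
Geometric mean = 1.177879 - 1 = 0.177879
As percentage: 17.79%

17.79%


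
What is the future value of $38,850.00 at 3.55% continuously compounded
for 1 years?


Formula: FV = P * e^(r*t)
Exponent: r*t = 0.0355 * 1 = 0.0355
e^(0.0355) = 1.036138
FV = $38,850.00 * 1.036138 = $40,253.95

$40,253.95


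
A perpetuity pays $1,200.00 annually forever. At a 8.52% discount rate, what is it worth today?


Formula: PV = C / r
Substituting: PV = $1,200.00 / 0.0852
PV = $14,084.51

$14,084.51


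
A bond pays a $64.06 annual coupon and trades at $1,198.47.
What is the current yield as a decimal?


Formula: Current yield = annual coupon / price
Substituting: CY = $64.06 / $1,198.47
CY = 0.053451

0.053451


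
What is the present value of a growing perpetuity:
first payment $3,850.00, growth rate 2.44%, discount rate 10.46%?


Formula: PV = C / (r - g)
Spread: r - g = 0.1046 - 0.0244 = 0.0802
Substituting: PV = $3,850.00 / 0.0802
PV = $48,004.99

$48,004.99


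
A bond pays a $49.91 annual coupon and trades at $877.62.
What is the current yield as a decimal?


Formula: Current yield = annual coupon / price
Substituting: CY = $49.91 / $877.62
CY = 0.05687

0.05687


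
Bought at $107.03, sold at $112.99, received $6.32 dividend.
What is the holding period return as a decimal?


Formula: HPR = (P1 - P0 + D) / P0
Gain: $112.99 - $107.03 + $6.32 = $12.28
HPR = $12.28 / $107.03 = 0.1147

0.1147


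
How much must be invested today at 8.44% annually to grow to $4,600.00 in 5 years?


Formula: PV = FV / (1 + r)^n
Substituting: PV = $4,600.00 / (1 + 0.0844)^5
Discount factor: (1.0844)^5 = 1.499504
PV = $4,600.00 / 1.499504 = $3,067.68

$3,067.68


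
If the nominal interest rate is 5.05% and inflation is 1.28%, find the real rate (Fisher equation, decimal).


Formula: (1 + r_real) = (1 + r_nom) / (1 + inflation)
Substituting: (1 + r_real) = 1.0505 / 1.0128
(1 + r_real) = 1.037224
r_real = 1.037224 - 1 = 0.037224

0.037224


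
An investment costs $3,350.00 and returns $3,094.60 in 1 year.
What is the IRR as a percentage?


Formula: IRR = C1/C0 - 1
Substituting: IRR = $3,094.60 / $3,350.00 - 1
Ratio: 0.923761 - 1 = -0.076239
IRR = -7.6239%

-7.6239%


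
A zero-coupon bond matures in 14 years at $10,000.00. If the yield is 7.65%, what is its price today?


Formula: Price = FV / (1 + r)^n
Substituting: Price = $10,000.00 / (1 + 0.0765)^14
Discount factor: (1.0765)^14 = 2.806703
Price = $10,000.00 / 2.806703 = $3,562.90

$3,562.90


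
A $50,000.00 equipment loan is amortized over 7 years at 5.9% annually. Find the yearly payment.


Formula: PMT = PV * r / (1 - (1+r)^(-n))
Denominator: 1 - (1 + 0.059)^(-7) = 0.330534
Numerator: $50,000.00 * 0.059 = 2950.0
PMT = 2950.0 / 0.330534 = $8,924.94

$8,924.94


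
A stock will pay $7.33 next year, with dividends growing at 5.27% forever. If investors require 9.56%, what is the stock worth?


Formula: P = D1 / (r - g)
Spread: r - g = 0.0956 - 0.0527 = 0.0429
Substituting: P = $7.33 / 0.0429
P = $170.86

$170.86


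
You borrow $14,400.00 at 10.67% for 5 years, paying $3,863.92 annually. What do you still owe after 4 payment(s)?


Formula: Balance = PV*(1+r)^k - PMT*((1+r)^k - 1)/r
Growth: (1 + 0.1067)^4 = 1.500098
Accumulated factor: ((1+r)^k - 1)/r = 4.686954
Balance = $14,400.00 * 1.500098 - $3,863.92 * 4.686954
Balance = $3,491.40

$3,491.40


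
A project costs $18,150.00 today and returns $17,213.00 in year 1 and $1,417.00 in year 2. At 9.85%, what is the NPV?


Formula: NPV = C0 + C1/(1+r) + C2/(1+r)^2
Discount C1: $17,213.00 / (1 + 0.0985) = $15,669.55
Discount C2: $1,417.00 / (1 + 0.0985)^2 = $1,174.27
NPV = -$18,150.00 + $15,669.55 + $1,174.27 = -$1,306.18

-$1,306.18


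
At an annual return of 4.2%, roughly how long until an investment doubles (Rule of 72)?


Formula: Years ≈ 72 / r
Substituting: Years ≈ 72 / 4.2
Years ≈ 17.1

17.1 years


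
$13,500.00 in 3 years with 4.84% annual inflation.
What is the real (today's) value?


Formula: Real value = nominal / (1 + inflation)^years
Price level: (1 + 0.0484)^3 = 1.152341
Real value = $13,500.00 / 1.152341 = $11,715.28

$11,715.28


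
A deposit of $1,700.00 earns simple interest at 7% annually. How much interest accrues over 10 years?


Formula: I = P * r * t
Substituting: I = $1,700.00 * 0.07 * 10
Step: I = $1,700.00 * 0.7
I = $1,190.00

$1,190.00


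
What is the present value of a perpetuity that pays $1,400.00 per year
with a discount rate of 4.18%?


Formula: PV = C / r
Substituting: PV = $1,400.00 / 0.0418
PV = $33,492.82

$33,492.82


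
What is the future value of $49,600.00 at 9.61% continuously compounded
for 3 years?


Formula: FV = P * e^(r*t)
Exponent: r*t = 0.0961 * 3 = 0.2883
e^(0.2883) = 1.334157
FV = $49,600.00 * 1.334157 = $66,174.21

$66,174.21


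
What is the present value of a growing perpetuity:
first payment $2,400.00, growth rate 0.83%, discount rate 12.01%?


Formula: PV = C / (r - g)
Spread: r - g = 0.1201 - 0.0083 = 0.1118
Substituting: PV = $2,400.00 / 0.1118
PV = $21,466.91

$21,466.91


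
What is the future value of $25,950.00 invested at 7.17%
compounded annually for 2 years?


Formula: FV = P * (1 + r)^n
Substituting: FV = $25,950.00 * (1 + 0.0717)^2
Growth factor: (1.0717)^2 = 1.148541
FV = $25,950.00 * 1.148541 = $29,804.64

$29,804.64


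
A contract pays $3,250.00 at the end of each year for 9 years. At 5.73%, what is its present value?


Formula: PV = PMT * (1 - (1+r)^(-n)) / r
Discount factor: (1 + 0.0573)^(-9) = 0.605642
Bracket: 1 - 0.605642 = 0.394358
PV = $3,250.00 * 0.394358 / 0.0573 = $22,367.61

$22,367.61


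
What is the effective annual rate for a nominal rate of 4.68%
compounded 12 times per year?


Formula: EAR = (1 + r/m)^m - 1
Period rate: r/m = 0.0468 / 12 = 0.0039
Compounding: (1 + 0.0039)^12 = 1.047817
EAR = 1.047817 - 1 = 0.047817

0.047817


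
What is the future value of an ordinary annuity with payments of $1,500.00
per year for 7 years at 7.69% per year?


Formula: FV = PMT * ((1+r)^n - 1) / r
Growth factor: (1 + 0.0769)^7 = 1.679684
Numerator: 1.679684 - 1 = 0.679684
FV = $1,500.00 * 0.679684 / 0.0769 = $13,257.82

$13,257.82


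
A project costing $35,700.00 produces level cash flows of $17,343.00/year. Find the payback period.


Formula: Payback = investment / annual cash flow
Substituting: Payback = $35,700.00 / $17,343.00
Payback = 2.0585 years

2.0585 years


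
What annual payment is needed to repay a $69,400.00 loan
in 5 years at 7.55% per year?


Formula: PMT = PV * r / (1 - (1+r)^(-n))
Denominator: 1 - (1 + 0.0755)^(-5) = 0.305059
Numerator: $69,400.00 * 0.0755 = 5239.7
PMT = 5239.7 / 0.305059 = $17,176.02

$17,176.02


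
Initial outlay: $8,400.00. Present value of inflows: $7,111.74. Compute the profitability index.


Formula: PI = PV(cash flows) / initial investment
Substituting: PI = $7,111.74 / $8,400.00
PI = 0.8466

0.8466


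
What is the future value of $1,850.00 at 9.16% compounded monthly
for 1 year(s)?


Formula: FV = P * (1 + r/m)^(m*t)
Period rate: r/m = 0.0916 / 12 = 0.007633
Total periods: m*t = 12 * 1 = 12
Growth factor: (1 + 0.007633)^12 = 1.095545
FV = $1,850.00 * 1.095545 = $2,026.76

$2,026.76


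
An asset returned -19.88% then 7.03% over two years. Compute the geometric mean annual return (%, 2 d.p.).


Formula: Geometric mean = ((1+r1)*(1+r2))^(1/2) - 1
Product: (1 + -0.1988) * (1 + 0.0703) = 0.8012 * 1.0703 = 0.857524
Square root: 0.857524^0.5 = 0.926026
Geometric mean = 0.926026 - 1 = -0.073974
As percentage: -7.40%

-7.40%


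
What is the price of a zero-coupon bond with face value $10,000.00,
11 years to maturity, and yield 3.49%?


Formula: Price = FV / (1 + r)^n
Substituting: Price = $10,000.00 / (1 + 0.0349)^11
Discount factor: (1.0349)^11 = 1.458419
Price = $10,000.00 / 1.458419 = $6,856.74

$6,856.74


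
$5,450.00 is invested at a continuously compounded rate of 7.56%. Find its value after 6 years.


Formula: FV = P * e^(r*t)
Exponent: r*t = 0.0756 * 6 = 0.4536
e^(0.4536) = 1.573968
FV = $5,450.00 * 1.573968 = $8,578.13

$8,578.13


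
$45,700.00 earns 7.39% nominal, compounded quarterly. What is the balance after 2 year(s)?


Formula: FV = P * (1 + r/m)^(m*t)
Period rate: r/m = 0.0739 / 4 = 0.018475
Total periods: m*t = 4 * 2 = 8
Growth factor: (1 + 0.018475)^8 = 1.157719
FV = $45,700.00 * 1.157719 = $52,907.74

$52,907.74


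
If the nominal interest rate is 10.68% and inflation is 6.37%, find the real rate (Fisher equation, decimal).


Formula: (1 + r_real) = (1 + r_nom) / (1 + inflation)
Substituting: (1 + r_real) = 1.1068 / 1.0637
(1 + r_real) = 1.040519
r_real = 1.040519 - 1 = 0.040519

0.040519


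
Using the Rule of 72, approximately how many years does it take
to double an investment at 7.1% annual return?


Formula: Years ≈ 72 / r
Substituting: Years ≈ 72 / 7.1
Years ≈ 10.1

10.1 years


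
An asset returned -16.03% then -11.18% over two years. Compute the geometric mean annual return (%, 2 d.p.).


Formula: Geometric mean = ((1+r1)*(1+r2))^(1/2) - 1
Product: (1 + -0.1603) * (1 + -0.1118) = 0.8397 * 0.8882 = 0.745822
Square root: 0.745822^0.5 = 0.86361
Geometric mean = 0.86361 - 1 = -0.13639
As percentage: -13.64%

-13.64%


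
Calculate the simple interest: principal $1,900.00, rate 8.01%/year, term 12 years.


Formula: I = P * r * t
Substituting: I = $1,900.00 * 0.0801 * 12
Step: I = $1,900.00 * 0.9612
I = $1,826.28

$1,826.28


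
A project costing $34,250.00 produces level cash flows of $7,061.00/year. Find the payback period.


Formula: Payback = investment / annual cash flow
Substituting: Payback = $34,250.00 / $7,061.00
Payback = 4.8506 years

4.8506 years


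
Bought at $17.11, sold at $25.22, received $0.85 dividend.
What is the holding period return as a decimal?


Formula: HPR = (P1 - P0 + D) / P0
Gain: $25.22 - $17.11 + $0.85 = $8.96
HPR = $8.96 / $17.11 = 0.5237

0.5237


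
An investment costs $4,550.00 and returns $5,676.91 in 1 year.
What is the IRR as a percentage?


Formula: IRR = C1/C0 - 1
Substituting: IRR = $5,676.91 / $4,550.00 - 1
Ratio: 1.247673 - 1 = 0.247673
IRR = 24.7673%

24.7673%


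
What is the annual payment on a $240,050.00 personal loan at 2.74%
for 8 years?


Formula: PMT = PV * r / (1 - (1+r)^(-n))
Denominator: 1 - (1 + 0.0274)^(-8) = 0.194467
Numerator: $240,050.00 * 0.0274 = 6577.37
PMT = 6577.37 / 0.194467 = $33,822.61

$33,822.61


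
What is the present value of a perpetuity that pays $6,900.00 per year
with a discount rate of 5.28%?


Formula: PV = C / r
Substituting: PV = $6,900.00 / 0.0528
PV = $130,681.82

$130,681.82


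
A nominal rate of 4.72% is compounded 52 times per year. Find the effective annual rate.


Formula: EAR = (1 + r/m)^m - 1
Period rate: r/m = 0.0472 / 52 = 0.000908
Compounding: (1 + 0.000908)^52 = 1.048309
EAR = 1.048309 - 1 = 0.048309

0.048309


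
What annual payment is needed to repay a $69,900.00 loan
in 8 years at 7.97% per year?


Formula: PMT = PV * r / (1 - (1+r)^(-n))
Denominator: 1 - (1 + 0.0797)^(-8) = 0.458529
Numerator: $69,900.00 * 0.0797 = 5571.03
PMT = 5571.03 / 0.458529 = $12,149.79

$12,149.79


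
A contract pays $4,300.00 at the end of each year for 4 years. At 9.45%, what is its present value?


Formula: PV = PMT * (1 - (1+r)^(-n)) / r
Discount factor: (1 + 0.0945)^(-4) = 0.696846
Bracket: 1 - 0.696846 = 0.303154
PV = $4,300.00 * 0.303154 / 0.0945 = $13,794.30

$13,794.30


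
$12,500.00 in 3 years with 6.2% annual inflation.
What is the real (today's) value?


Formula: Real value = nominal / (1 + inflation)^years
Price level: (1 + 0.062)^3 = 1.19777
Real value = $12,500.00 / 1.19777 = $10,436.06

$10,436.06


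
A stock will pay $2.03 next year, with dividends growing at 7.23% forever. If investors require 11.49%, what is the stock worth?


Formula: P = D1 / (r - g)
Spread: r - g = 0.1149 - 0.0723 = 0.0426
Substituting: P = $2.03 / 0.0426
P = $47.65

$47.65


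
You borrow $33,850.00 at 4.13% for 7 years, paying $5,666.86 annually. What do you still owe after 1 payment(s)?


Formula: Balance = PV*(1+r)^k - PMT*((1+r)^k - 1)/r
Growth: (1 + 0.0413)^1 = 1.0413
Accumulated factor: ((1+r)^k - 1)/r = 1.0
Balance = $33,850.00 * 1.0413 - $5,666.86 * 1.0
Balance = $29,581.15

$29,581.15


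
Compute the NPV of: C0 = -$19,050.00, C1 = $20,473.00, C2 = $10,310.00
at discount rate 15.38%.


Formula: NPV = C0 + C1/(1+r) + C2/(1+r)^2
Discount C1: $20,473.00 / (1 + 0.1538) = $17,743.98
Discount C2: $10,310.00 / (1 + 0.1538)^2 = $7,744.58
NPV = -$19,050.00 + $17,743.98 + $7,744.58 = $6,438.55

$6,438.55


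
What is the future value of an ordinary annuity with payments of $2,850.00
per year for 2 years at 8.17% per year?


Formula: FV = PMT * ((1+r)^n - 1) / r
Growth factor: (1 + 0.0817)^2 = 1.170075
Numerator: 1.170075 - 1 = 0.170075
FV = $2,850.00 * 0.170075 / 0.0817 = $5,932.85

$5,932.85


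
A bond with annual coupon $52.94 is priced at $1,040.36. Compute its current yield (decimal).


Formula: Current yield = annual coupon / price
Substituting: CY = $52.94 / $1,040.36
CY = 0.050886

0.050886


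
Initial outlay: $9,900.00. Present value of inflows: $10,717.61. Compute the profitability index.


Formula: PI = PV(cash flows) / initial investment
Substituting: PI = $10,717.61 / $9,900.00
PI = 1.0826

1.0826


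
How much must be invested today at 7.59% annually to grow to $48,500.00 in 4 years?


Formula: PV = FV / (1 + r)^n
Substituting: PV = $48,500.00 / (1 + 0.0759)^4
Discount factor: (1.0759)^4 = 1.339947
PV = $48,500.00 / 1.339947 = $36,195.46

$36,195.46


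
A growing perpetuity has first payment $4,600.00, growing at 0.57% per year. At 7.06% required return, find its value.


Formula: PV = C / (r - g)
Spread: r - g = 0.0706 - 0.0057 = 0.0649
Substituting: PV = $4,600.00 / 0.0649
PV = $70,878.27

$70,878.27


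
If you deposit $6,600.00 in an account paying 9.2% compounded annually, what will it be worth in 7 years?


Formula: FV = P * (1 + r)^n
Substituting: FV = $6,600.00 * (1 + 0.092)^7
Growth factor: (1.092)^7 = 1.851648
FV = $6,600.00 * 1.851648 = $12,220.88

$12,220.88


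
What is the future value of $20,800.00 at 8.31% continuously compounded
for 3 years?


Formula: FV = P * e^(r*t)
Exponent: r*t = 0.0831 * 3 = 0.2493
e^(0.2493) = 1.283127
FV = $20,800.00 * 1.283127 = $26,689.04

$26,689.04


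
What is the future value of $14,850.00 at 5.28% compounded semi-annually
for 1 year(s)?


Formula: FV = P * (1 + r/m)^(m*t)
Period rate: r/m = 0.0528 / 2 = 0.0264
Total periods: m*t = 2 * 1 = 2
Growth factor: (1 + 0.0264)^2 = 1.053497
FV = $14,850.00 * 1.053497 = $15,644.43

$15,644.43


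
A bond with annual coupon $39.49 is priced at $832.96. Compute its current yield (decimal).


Formula: Current yield = annual coupon / price
Substituting: CY = $39.49 / $832.96
CY = 0.047409

0.047409


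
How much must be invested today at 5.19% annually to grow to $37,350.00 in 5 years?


Formula: PV = FV / (1 + r)^n
Substituting: PV = $37,350.00 / (1 + 0.0519)^5
Discount factor: (1.0519)^5 = 1.287871
PV = $37,350.00 / 1.287871 = $29,001.36

$29,001.36


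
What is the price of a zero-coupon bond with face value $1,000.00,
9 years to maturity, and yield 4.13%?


Formula: Price = FV / (1 + r)^n
Substituting: Price = $1,000.00 / (1 + 0.0413)^9
Discount factor: (1.0413)^9 = 1.439404
Price = $1,000.00 / 1.439404 = $694.73

$694.73


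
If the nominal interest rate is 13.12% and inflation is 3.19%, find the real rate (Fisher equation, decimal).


Formula: (1 + r_real) = (1 + r_nom) / (1 + inflation)
Substituting: (1 + r_real) = 1.1312 / 1.0319
(1 + r_real) = 1.09623
r_real = 1.09623 - 1 = 0.09623

0.09623


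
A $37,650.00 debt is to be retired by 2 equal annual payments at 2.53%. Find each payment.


Formula: PMT = PV * r / (1 - (1+r)^(-n))
Denominator: 1 - (1 + 0.0253)^(-2) = 0.048743
Numerator: $37,650.00 * 0.0253 = 952.545
PMT = 952.545 / 0.048743 = $19,542.38

$19,542.38


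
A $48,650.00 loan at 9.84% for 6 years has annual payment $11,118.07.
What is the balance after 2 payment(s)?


Formula: Balance = PV*(1+r)^k - PMT*((1+r)^k - 1)/r
Growth: (1 + 0.0984)^2 = 1.206483
Accumulated factor: ((1+r)^k - 1)/r = 2.0984
Balance = $48,650.00 * 1.206483 - $11,118.07 * 2.0984
Balance = $35,365.22

$35,365.22


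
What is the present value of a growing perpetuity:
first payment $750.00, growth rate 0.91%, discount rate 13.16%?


Formula: PV = C / (r - g)
Spread: r - g = 0.1316 - 0.0091 = 0.1225
Substituting: PV = $750.00 / 0.1225
PV = $6,122.45

$6,122.45


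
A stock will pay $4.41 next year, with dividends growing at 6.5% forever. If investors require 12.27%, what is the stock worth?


Formula: P = D1 / (r - g)
Spread: r - g = 0.1227 - 0.065 = 0.0577
Substituting: P = $4.41 / 0.0577
P = $76.43

$76.43


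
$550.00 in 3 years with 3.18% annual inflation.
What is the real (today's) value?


Formula: Real value = nominal / (1 + inflation)^years
Price level: (1 + 0.0318)^3 = 1.098466
Real value = $550.00 / 1.098466 = $500.70

$500.70


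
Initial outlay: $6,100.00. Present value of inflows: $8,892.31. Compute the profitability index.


Formula: PI = PV(cash flows) / initial investment
Substituting: PI = $8,892.31 / $6,100.00
PI = 1.4578

1.4578


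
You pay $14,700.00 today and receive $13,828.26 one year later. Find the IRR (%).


Formula: IRR = C1/C0 - 1
Substituting: IRR = $13,828.26 / $14,700.00 - 1
Ratio: 0.940698 - 1 = -0.059302
IRR = -5.9302%

-5.9302%


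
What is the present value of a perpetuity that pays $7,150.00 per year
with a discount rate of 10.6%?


Formula: PV = C / r
Substituting: PV = $7,150.00 / 0.106
PV = $67,452.83

$67,452.83


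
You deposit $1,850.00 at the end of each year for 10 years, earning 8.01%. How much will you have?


Formula: FV = PMT * ((1+r)^n - 1) / r
Growth factor: (1 + 0.0801)^10 = 2.160925
Numerator: 2.160925 - 1 = 1.160925
FV = $1,850.00 * 1.160925 / 0.0801 = $26,812.87

$26,812.87


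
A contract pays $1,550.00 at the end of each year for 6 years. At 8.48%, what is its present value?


Formula: PV = PMT * (1 - (1+r)^(-n)) / r
Discount factor: (1 + 0.0848)^(-6) = 0.613623
Bracket: 1 - 0.613623 = 0.386377
PV = $1,550.00 * 0.386377 / 0.0848 = $7,062.31

$7,062.31


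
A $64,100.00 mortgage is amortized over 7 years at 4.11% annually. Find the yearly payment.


Formula: PMT = PV * r / (1 - (1+r)^(-n))
Denominator: 1 - (1 + 0.0411)^(-7) = 0.245685
Numerator: $64,100.00 * 0.0411 = 2634.51
PMT = 2634.51 / 0.245685 = $10,723.13

$10,723.13


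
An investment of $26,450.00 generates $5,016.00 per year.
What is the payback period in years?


Formula: Payback = investment / annual cash flow
Substituting: Payback = $26,450.00 / $5,016.00
Payback = 5.2731 years

5.2731 years


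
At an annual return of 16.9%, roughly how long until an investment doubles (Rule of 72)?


Formula: Years ≈ 72 / r
Substituting: Years ≈ 72 / 16.9
Years ≈ 4.3

4.3 years


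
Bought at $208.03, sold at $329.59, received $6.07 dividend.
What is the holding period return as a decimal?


Formula: HPR = (P1 - P0 + D) / P0
Gain: $329.59 - $208.03 + $6.07 = $127.63
HPR = $127.63 / $208.03 = 0.6135

0.6135


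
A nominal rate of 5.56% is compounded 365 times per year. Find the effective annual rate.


Formula: EAR = (1 + r/m)^m - 1
Period rate: r/m = 0.0556 / 365 = 0.000152
Compounding: (1 + 0.000152)^365 = 1.05717
EAR = 1.05717 - 1 = 0.05717

0.05717


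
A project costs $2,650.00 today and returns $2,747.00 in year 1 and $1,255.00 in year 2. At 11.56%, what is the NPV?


Formula: NPV = C0 + C1/(1+r) + C2/(1+r)^2
Discount C1: $2,747.00 / (1 + 0.1156) = $2,462.35
Discount C2: $1,255.00 / (1 + 0.1156)^2 = $1,008.39
NPV = -$2,650.00 + $2,462.35 + $1,008.39 = $820.74

$820.74


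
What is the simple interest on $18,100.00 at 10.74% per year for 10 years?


Formula: I = P * r * t
Substituting: I = $18,100.00 * 0.1074 * 10
Step: I = $18,100.00 * 1.074
I = $19,439.40

$19,439.40


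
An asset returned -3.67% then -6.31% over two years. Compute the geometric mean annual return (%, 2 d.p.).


Formula: Geometric mean = ((1+r1)*(1+r2))^(1/2) - 1
Product: (1 + -0.0367) * (1 + -0.0631) = 0.9633 * 0.9369 = 0.902516
Square root: 0.902516^0.5 = 0.950008
Geometric mean = 0.950008 - 1 = -0.049992
As percentage: -5.00%

-5.00%


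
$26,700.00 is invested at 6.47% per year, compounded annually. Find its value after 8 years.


Formula: FV = P * (1 + r)^n
Substituting: FV = $26,700.00 * (1 + 0.0647)^8
Growth factor: (1.0647)^8 = 1.65127
FV = $26,700.00 * 1.65127 = $44,088.90

$44,088.90


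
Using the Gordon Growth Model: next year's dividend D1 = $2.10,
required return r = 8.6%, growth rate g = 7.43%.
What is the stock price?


Formula: P = D1 / (r - g)
Spread: r - g = 0.086 - 0.0743 = 0.0117
Substituting: P = $2.10 / 0.0117
P = $179.49

$179.49


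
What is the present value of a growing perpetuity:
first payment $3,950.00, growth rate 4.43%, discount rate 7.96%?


Formula: PV = C / (r - g)
Spread: r - g = 0.0796 - 0.0443 = 0.0353
Substituting: PV = $3,950.00 / 0.0353
PV = $111,898.02

$111,898.02


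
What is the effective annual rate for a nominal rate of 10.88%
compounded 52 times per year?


Formula: EAR = (1 + r/m)^m - 1
Period rate: r/m = 0.1088 / 52 = 0.002092
Compounding: (1 + 0.002092)^52 = 1.114813
EAR = 1.114813 - 1 = 0.114813

0.114813


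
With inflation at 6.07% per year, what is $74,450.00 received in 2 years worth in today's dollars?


Formula: Real value = nominal / (1 + inflation)^years
Price level: (1 + 0.0607)^2 = 1.125084
Real value = $74,450.00 / 1.125084 = $66,172.81

$66,172.81


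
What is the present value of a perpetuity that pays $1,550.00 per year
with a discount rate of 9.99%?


Formula: PV = C / r
Substituting: PV = $1,550.00 / 0.0999
PV = $15,515.52

$15,515.52


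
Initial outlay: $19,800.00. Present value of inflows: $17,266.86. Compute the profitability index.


Formula: PI = PV(cash flows) / initial investment
Substituting: PI = $17,266.86 / $19,800.00
PI = 0.8721

0.8721


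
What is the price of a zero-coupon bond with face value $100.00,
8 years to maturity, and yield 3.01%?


Formula: Price = FV / (1 + r)^n
Substituting: Price = $100.00 / (1 + 0.0301)^8
Discount factor: (1.0301)^8 = 1.267754
Price = $100.00 / 1.267754 = $78.88

$78.88


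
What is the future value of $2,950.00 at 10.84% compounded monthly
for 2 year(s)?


Formula: FV = P * (1 + r/m)^(m*t)
Period rate: r/m = 0.1084 / 12 = 0.009033
Total periods: m*t = 12 * 2 = 24
Growth factor: (1 + 0.009033)^24 = 1.240887
FV = $2,950.00 * 1.240887 = $3,660.62

$3,660.62


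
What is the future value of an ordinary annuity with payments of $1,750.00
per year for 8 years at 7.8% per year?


Formula: FV = PMT * ((1+r)^n - 1) / r
Growth factor: (1 + 0.078)^8 = 1.823686
Numerator: 1.823686 - 1 = 0.823686
FV = $1,750.00 * 0.823686 / 0.078 = $18,480.14

$18,480.14


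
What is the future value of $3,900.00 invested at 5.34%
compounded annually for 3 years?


Formula: FV = P * (1 + r)^n
Substituting: FV = $3,900.00 * (1 + 0.0534)^3
Growth factor: (1.0534)^3 = 1.168907
FV = $3,900.00 * 1.168907 = $4,558.74

$4,558.74


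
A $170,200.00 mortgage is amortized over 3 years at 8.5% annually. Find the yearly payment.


Formula: PMT = PV * r / (1 - (1+r)^(-n))
Denominator: 1 - (1 + 0.085)^(-3) = 0.217092
Numerator: $170,200.00 * 0.085 = 14467.0
PMT = 14467.0 / 0.217092 = $66,639.98

$66,639.98


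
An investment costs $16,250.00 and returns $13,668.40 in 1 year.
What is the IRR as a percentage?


Formula: IRR = C1/C0 - 1
Substituting: IRR = $13,668.40 / $16,250.00 - 1
Ratio: 0.841132 - 1 = -0.158868
IRR = -15.8868%

-15.8868%


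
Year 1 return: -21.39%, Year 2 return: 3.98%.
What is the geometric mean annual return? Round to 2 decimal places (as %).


Formula: Geometric mean = ((1+r1)*(1+r2))^(1/2) - 1
Product: (1 + -0.2139) * (1 + 0.0398) = 0.7861 * 1.0398 = 0.817387
Square root: 0.817387^0.5 = 0.904094
Geometric mean = 0.904094 - 1 = -0.095906
As percentage: -9.59%

-9.59%


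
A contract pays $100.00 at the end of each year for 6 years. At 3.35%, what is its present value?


Formula: PV = PMT * (1 - (1+r)^(-n)) / r
Discount factor: (1 + 0.0335)^(-6) = 0.820611
Bracket: 1 - 0.820611 = 0.179389
PV = $100.00 * 0.179389 / 0.0335 = $535.49

$535.49


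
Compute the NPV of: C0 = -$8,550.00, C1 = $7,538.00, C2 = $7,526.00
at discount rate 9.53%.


Formula: NPV = C0 + C1/(1+r) + C2/(1+r)^2
Discount C1: $7,538.00 / (1 + 0.0953) = $6,882.13
Discount C2: $7,526.00 / (1 + 0.0953)^2 = $6,273.33
NPV = -$8,550.00 + $6,882.13 + $6,273.33 = $4,605.46

$4,605.46


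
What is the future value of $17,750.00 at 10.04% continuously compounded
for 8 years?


Formula: FV = P * e^(r*t)
Exponent: r*t = 0.1004 * 8 = 0.8032
e^(0.8032) = 2.232674
FV = $17,750.00 * 2.232674 = $39,629.96

$39,629.96


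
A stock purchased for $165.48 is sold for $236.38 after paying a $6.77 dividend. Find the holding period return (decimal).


Formula: HPR = (P1 - P0 + D) / P0
Gain: $236.38 - $165.48 + $6.77 = $77.67
HPR = $77.67 / $165.48 = 0.4694

0.4694


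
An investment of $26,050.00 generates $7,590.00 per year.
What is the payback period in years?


Formula: Payback = investment / annual cash flow
Substituting: Payback = $26,050.00 / $7,590.00
Payback = 3.4321 years

3.4321 years


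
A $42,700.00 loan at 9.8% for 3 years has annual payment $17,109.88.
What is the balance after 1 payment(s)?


Formula: Balance = PV*(1+r)^k - PMT*((1+r)^k - 1)/r
Growth: (1 + 0.098)^1 = 1.098
Accumulated factor: ((1+r)^k - 1)/r = 1.0
Balance = $42,700.00 * 1.098 - $17,109.88 * 1.0
Balance = $29,774.72

$29,774.72


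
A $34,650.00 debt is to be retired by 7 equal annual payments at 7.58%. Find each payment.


Formula: PMT = PV * r / (1 - (1+r)^(-n))
Denominator: 1 - (1 + 0.0758)^(-7) = 0.400376
Numerator: $34,650.00 * 0.0758 = 2626.47
PMT = 2626.47 / 0.400376 = $6,560.01

$6,560.01


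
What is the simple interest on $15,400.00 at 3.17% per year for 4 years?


Formula: I = P * r * t
Substituting: I = $15,400.00 * 0.0317 * 4
Step: I = $15,400.00 * 0.1268
I = $1,952.72

$1,952.72


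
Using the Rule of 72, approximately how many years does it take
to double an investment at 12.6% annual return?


Formula: Years ≈ 72 / r
Substituting: Years ≈ 72 / 12.6
Years ≈ 5.7

5.7 years


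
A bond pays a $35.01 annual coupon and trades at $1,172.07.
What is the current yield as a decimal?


Formula: Current yield = annual coupon / price
Substituting: CY = $35.01 / $1,172.07
CY = 0.02987

0.02987


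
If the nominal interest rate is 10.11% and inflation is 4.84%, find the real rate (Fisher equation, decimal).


Formula: (1 + r_real) = (1 + r_nom) / (1 + inflation)
Substituting: (1 + r_real) = 1.1011 / 1.0484
(1 + r_real) = 1.050267
r_real = 1.050267 - 1 = 0.050267

0.050267


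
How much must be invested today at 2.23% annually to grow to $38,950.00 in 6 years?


Formula: PV = FV / (1 + r)^n
Substituting: PV = $38,950.00 / (1 + 0.0223)^6
Discount factor: (1.0223)^6 = 1.141485
PV = $38,950.00 / 1.141485 = $34,122.22

$34,122.22


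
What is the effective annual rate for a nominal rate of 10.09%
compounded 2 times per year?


Formula: EAR = (1 + r/m)^m - 1
Period rate: r/m = 0.1009 / 2 = 0.05045
Compounding: (1 + 0.05045)^2 = 1.103445
EAR = 1.103445 - 1 = 0.103445

0.103445


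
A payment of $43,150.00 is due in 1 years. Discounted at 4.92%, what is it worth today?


Formula: PV = FV / (1 + r)^n
Substituting: PV = $43,150.00 / (1 + 0.0492)^1
Discount factor: (1.0492)^1 = 1.0492
PV = $43,150.00 / 1.0492 = $41,126.57

$41,126.57


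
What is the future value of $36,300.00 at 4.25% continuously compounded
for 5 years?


Formula: FV = P * e^(r*t)
Exponent: r*t = 0.0425 * 5 = 0.2125
e^(0.2125) = 1.236766
FV = $36,300.00 * 1.236766 = $44,894.61

$44,894.61


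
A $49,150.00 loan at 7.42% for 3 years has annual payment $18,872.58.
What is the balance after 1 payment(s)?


Formula: Balance = PV*(1+r)^k - PMT*((1+r)^k - 1)/r
Growth: (1 + 0.0742)^1 = 1.0742
Accumulated factor: ((1+r)^k - 1)/r = 1.0
Balance = $49,150.00 * 1.0742 - $18,872.58 * 1.0
Balance = $33,924.35

$33,924.35


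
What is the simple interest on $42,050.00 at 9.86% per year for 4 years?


Formula: I = P * r * t
Substituting: I = $42,050.00 * 0.0986 * 4
Step: I = $42,050.00 * 0.3944
I = $16,584.52

$16,584.52


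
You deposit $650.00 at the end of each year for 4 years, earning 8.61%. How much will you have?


Formula: FV = PMT * ((1+r)^n - 1) / r
Growth factor: (1 + 0.0861)^4 = 1.391487
Numerator: 1.391487 - 1 = 0.391487
FV = $650.00 * 0.391487 / 0.0861 = $2,955.48

$2,955.48
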